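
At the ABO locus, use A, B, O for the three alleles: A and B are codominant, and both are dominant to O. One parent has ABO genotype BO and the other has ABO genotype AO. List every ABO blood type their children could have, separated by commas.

Gametes from BO × AO give offspring ABO genotypes AB, AO, BO, OO, i.e. phenotypes O, A, B, AB.

O, A, B, AB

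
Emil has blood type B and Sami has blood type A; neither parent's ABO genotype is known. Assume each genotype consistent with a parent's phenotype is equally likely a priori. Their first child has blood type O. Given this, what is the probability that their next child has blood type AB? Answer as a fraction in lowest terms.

1/4

Possible genotypes: Emil ∈ {BB, BO}; Sami ∈ {AA, AO}.
Weight each parental genotype pair by prior × P(type-O child):
  BO × AO: posterior weight 1; P(next child type AB) = 1/4.
Weighted sum = 1/4.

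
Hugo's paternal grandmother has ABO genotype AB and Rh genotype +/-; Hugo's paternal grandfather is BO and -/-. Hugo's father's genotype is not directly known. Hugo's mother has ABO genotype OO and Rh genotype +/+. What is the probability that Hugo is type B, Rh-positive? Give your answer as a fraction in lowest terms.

1/2

Hugo's father's ABO genotype from AB × BO: 1/4 AB, 1/4 AO, 1/4 BB, 1/4 BO.
Crossing each possibility with the mother OO and summing P(type B): 1/4·1/2 + 1/4·0 + 1/4·1 + 1/4·1/2 = 1/2.
Similarly for Rh via the father's Rh distribution: P(Rh+) = 1.
Independent loci: 1/2 × 1 = 1/2.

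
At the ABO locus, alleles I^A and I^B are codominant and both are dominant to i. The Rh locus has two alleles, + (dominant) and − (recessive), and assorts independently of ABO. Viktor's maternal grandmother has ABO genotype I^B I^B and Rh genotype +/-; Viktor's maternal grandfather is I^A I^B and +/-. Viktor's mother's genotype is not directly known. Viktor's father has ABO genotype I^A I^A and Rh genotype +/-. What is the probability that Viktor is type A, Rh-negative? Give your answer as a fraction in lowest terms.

Viktor's mother's ABO genotype from I^B I^B × I^A I^B: 1/2 I^A I^B, 1/2 I^B I^B.
Crossing each possibility with the father I^A I^A and summing P(type A): 1/2·1/2 + 1/2·0 = 1/4.
Similarly for Rh via the mother's Rh distribution: P(Rh-) = 1/4.
Independent loci: 1/4 × 1/4 = 1/16.

1/16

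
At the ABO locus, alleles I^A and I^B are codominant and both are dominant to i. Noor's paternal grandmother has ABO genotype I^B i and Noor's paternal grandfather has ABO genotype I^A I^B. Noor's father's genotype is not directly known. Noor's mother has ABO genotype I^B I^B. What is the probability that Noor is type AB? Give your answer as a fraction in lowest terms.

1/4

Noor's father's ABO genotype from I^B i × I^A I^B: 1/4 I^A I^B, 1/4 I^A i, 1/4 I^B I^B, 1/4 I^B i.
Crossing each possibility with the mother I^B I^B and summing P(type AB): 1/4·1/2 + 1/4·1/2 + 1/4·0 + 1/4·0 = 1/4.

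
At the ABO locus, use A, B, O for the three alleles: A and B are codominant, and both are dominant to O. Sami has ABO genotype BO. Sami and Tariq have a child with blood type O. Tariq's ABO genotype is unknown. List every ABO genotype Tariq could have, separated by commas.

AO, BO, OO

For each candidate genotype of Tariq, check whether crossing it with BO can produce every observed child phenotype.
  AA → possible child types {A, AB} ✗
  AB → possible child types {A, B, AB} ✗
  AO → possible child types {O, A, B, AB} ✓
  BB → possible child types {B} ✗
  BO → possible child types {O, B} ✓
  OO → possible child types {O, B} ✓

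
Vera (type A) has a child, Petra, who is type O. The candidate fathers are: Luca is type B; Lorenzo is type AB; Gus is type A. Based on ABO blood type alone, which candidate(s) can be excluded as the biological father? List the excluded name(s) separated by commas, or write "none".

Lorenzo

A candidate is excluded only if no genotype consistent with his phenotype could produce a type O child with a type A mother.
Lorenzo (type AB): no genotype consistent with that phenotype can produce a type-O child with a type-A mother.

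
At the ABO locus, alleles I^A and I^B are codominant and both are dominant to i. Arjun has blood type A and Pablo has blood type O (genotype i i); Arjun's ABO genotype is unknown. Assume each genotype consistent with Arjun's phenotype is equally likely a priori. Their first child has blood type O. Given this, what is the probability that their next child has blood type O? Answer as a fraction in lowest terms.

Possible genotypes: Arjun ∈ {I^A I^A, I^A i}; Pablo ∈ {i i}.
Weight each parental genotype pair by prior × P(type-O child):
  I^A i × i i: posterior weight 1; P(next child type O) = 1/2.
Weighted sum = 1/2.

1/2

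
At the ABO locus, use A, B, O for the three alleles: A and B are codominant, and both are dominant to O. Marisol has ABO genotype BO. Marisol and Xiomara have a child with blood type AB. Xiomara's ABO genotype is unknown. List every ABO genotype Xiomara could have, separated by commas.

AA, AB, AO

For each candidate genotype of Xiomara, check whether crossing it with BO can produce every observed child phenotype.
  AA → possible child types {A, AB} ✓
  AB → possible child types {A, B, AB} ✓
  AO → possible child types {O, A, B, AB} ✓
  BB → possible child types {B} ✗
  BO → possible child types {O, B} ✗
  OO → possible child types {O, B} ✗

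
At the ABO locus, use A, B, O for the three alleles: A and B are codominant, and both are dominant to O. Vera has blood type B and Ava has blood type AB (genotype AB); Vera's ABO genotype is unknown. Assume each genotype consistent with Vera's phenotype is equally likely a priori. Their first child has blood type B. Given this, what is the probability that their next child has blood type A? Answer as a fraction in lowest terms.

1/8

Possible genotypes: Vera ∈ {BB, BO}; Ava ∈ {AB}.
Weight each parental genotype pair by prior × P(type-B child):
  BB × AB: posterior weight 1/2; P(next child type A) = 0.
  BO × AB: posterior weight 1/2; P(next child type A) = 1/4.
Weighted sum = 1/8.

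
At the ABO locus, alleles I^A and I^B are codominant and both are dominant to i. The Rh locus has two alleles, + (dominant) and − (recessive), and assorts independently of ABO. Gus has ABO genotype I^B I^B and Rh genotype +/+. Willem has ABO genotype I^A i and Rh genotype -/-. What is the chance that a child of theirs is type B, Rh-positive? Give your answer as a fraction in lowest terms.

ABO cross I^B I^B × I^A i → offspring phenotypes: 1/2 B, 1/2 AB.
Rh cross +/+ × -/- → 1 Rh+.
Independent loci: P(type B, Rh-positive) = 1/2 × 1 = 1/2.

1/2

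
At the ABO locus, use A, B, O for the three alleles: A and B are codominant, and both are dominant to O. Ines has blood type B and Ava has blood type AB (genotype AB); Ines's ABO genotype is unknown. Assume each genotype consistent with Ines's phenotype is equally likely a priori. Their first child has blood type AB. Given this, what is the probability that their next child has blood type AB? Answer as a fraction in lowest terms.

Possible genotypes: Ines ∈ {BB, BO}; Ava ∈ {AB}.
Weight each parental genotype pair by prior × P(type-AB child):
  BB × AB: posterior weight 2/3; P(next child type AB) = 1/2.
  BO × AB: posterior weight 1/3; P(next child type AB) = 1/4.
Weighted sum = 5/12.

5/12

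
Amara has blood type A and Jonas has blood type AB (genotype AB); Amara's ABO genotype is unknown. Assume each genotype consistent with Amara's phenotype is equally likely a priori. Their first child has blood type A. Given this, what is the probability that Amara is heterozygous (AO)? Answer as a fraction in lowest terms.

Possible genotypes: Amara ∈ {AA, AO}; Jonas ∈ {AB}.
Weight each parental genotype pair by prior × P(type-A child):
  AA × AB: posterior weight 1/2.
  AO × AB: posterior weight 1/2.
Sum the posterior weight over pairs where Amara is AO: 1/2.

1/2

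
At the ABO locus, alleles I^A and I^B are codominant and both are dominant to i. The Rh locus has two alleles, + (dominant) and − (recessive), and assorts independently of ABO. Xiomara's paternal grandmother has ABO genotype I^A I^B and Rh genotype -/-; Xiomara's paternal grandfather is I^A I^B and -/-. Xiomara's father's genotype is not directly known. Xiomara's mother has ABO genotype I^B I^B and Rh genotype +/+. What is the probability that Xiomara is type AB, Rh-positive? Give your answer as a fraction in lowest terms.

Xiomara's father's ABO genotype from I^A I^B × I^A I^B: 1/4 I^A I^A, 1/2 I^A I^B, 1/4 I^B I^B.
Crossing each possibility with the mother I^B I^B and summing P(type AB): 1/4·1 + 1/2·1/2 + 1/4·0 = 1/2.
Similarly for Rh via the father's Rh distribution: P(Rh+) = 1.
Independent loci: 1/2 × 1 = 1/2.

1/2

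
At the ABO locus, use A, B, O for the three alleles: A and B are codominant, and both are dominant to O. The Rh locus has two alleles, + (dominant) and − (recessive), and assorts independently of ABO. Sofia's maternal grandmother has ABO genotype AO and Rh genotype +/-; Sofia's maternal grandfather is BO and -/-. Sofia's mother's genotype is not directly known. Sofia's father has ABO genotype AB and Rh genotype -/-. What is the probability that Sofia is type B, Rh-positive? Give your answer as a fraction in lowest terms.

3/32

Sofia's mother's ABO genotype from AO × BO: 1/4 AB, 1/4 AO, 1/4 BO, 1/4 OO.
Crossing each possibility with the father AB and summing P(type B): 1/4·1/4 + 1/4·1/4 + 1/4·1/2 + 1/4·1/2 = 3/8.
Similarly for Rh via the mother's Rh distribution: P(Rh+) = 1/4.
Independent loci: 3/8 × 1/4 = 3/32.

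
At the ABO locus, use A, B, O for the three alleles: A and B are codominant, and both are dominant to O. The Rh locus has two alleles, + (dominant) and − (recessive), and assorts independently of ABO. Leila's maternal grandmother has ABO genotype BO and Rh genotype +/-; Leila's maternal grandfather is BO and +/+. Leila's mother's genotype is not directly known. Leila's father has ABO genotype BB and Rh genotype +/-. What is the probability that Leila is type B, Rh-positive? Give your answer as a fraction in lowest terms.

Leila's mother's ABO genotype from BO × BO: 1/4 BB, 1/2 BO, 1/4 OO.
Crossing each possibility with the father BB and summing P(type B): 1/4·1 + 1/2·1 + 1/4·1 = 1.
Similarly for Rh via the mother's Rh distribution: P(Rh+) = 7/8.
Independent loci: 1 × 7/8 = 7/8.

7/8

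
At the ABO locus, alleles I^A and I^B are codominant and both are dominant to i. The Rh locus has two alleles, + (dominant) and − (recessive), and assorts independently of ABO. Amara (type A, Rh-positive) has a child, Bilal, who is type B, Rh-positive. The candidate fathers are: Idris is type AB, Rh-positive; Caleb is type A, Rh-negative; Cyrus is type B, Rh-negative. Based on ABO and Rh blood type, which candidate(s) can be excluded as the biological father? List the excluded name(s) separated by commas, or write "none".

A candidate is excluded only if no genotype consistent with his phenotype could produce a type B, Rh-positive child with a type A, Rh-positive mother.
Caleb (type A, Rh-): no genotype consistent with that phenotype can produce a type-B Rh+ child with a type-A mother.

Caleb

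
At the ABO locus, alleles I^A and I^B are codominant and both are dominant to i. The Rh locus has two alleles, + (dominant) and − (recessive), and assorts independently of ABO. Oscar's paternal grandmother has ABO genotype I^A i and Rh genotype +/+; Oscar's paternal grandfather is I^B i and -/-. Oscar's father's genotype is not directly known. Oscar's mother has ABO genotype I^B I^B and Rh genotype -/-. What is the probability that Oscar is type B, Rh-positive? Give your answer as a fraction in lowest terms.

3/8

Oscar's father's ABO genotype from I^A i × I^B i: 1/4 I^A I^B, 1/4 I^A i, 1/4 I^B i, 1/4 i i.
Crossing each possibility with the mother I^B I^B and summing P(type B): 1/4·1/2 + 1/4·1/2 + 1/4·1 + 1/4·1 = 3/4.
Similarly for Rh via the father's Rh distribution: P(Rh+) = 1/2.
Independent loci: 3/4 × 1/2 = 3/8.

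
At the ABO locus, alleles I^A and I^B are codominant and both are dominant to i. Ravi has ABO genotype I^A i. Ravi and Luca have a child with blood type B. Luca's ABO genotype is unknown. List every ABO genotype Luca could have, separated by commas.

For each candidate genotype of Luca, check whether crossing it with I^A i can produce every observed child phenotype.
  I^A I^A → possible child types {A} ✗
  I^A I^B → possible child types {A, B, AB} ✓
  I^A i → possible child types {O, A} ✗
  I^B I^B → possible child types {B, AB} ✓
  I^B i → possible child types {O, A, B, AB} ✓
  i i → possible child types {O, A} ✗

I^A I^B, I^B I^B, I^B i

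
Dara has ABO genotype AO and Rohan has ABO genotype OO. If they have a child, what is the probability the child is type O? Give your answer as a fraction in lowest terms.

1/2

ABO cross AO × OO → offspring phenotypes: 1/2 O, 1/2 A.
So P(type O) = 1/2.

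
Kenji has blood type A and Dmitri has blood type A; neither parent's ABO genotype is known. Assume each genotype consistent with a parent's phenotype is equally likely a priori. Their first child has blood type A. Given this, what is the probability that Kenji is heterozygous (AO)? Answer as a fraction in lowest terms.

7/15

Possible genotypes: Kenji ∈ {AA, AO}; Dmitri ∈ {AA, AO}.
Weight each parental genotype pair by prior × P(type-A child):
  AA × AA: posterior weight 4/15.
  AA × AO: posterior weight 4/15.
  AO × AA: posterior weight 4/15.
  AO × AO: posterior weight 1/5.
Sum the posterior weight over pairs where Kenji is AO: 7/15.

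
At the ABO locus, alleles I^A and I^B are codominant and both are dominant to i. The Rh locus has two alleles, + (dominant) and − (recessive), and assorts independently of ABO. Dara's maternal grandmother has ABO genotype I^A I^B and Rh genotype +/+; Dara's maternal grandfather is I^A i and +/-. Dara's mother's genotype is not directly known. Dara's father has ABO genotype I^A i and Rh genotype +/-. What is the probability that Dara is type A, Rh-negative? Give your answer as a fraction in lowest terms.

5/64

Dara's mother's ABO genotype from I^A I^B × I^A i: 1/4 I^A I^A, 1/4 I^A I^B, 1/4 I^A i, 1/4 I^B i.
Crossing each possibility with the father I^A i and summing P(type A): 1/4·1 + 1/4·1/2 + 1/4·3/4 + 1/4·1/4 = 5/8.
Similarly for Rh via the mother's Rh distribution: P(Rh-) = 1/8.
Independent loci: 5/8 × 1/8 = 5/64.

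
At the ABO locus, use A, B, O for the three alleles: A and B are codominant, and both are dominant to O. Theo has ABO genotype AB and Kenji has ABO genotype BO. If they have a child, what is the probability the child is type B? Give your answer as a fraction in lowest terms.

1/2

ABO cross AB × BO → offspring phenotypes: 1/4 A, 1/2 B, 1/4 AB.
So P(type B) = 1/2.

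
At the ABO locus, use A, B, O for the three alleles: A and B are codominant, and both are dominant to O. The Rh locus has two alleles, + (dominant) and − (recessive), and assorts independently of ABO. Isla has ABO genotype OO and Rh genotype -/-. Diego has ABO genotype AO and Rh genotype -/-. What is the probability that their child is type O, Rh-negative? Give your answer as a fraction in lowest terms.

1/2

ABO cross OO × AO → offspring phenotypes: 1/2 O, 1/2 A.
Rh cross -/- × -/- → 1 Rh-.
Independent loci: P(type O, Rh-negative) = 1/2 × 1 = 1/2.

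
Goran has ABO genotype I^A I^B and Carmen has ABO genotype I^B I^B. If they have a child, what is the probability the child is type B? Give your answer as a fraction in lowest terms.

1/2

ABO cross I^A I^B × I^B I^B → offspring phenotypes: 1/2 B, 1/2 AB.
So P(type B) = 1/2.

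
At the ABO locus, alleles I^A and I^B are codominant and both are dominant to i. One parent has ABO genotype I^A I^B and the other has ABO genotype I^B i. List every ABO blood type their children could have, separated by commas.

A, B, AB

Gametes from I^A I^B × I^B i give offspring ABO genotypes I^A I^B, I^A i, I^B I^B, I^B i, i.e. phenotypes A, B, AB.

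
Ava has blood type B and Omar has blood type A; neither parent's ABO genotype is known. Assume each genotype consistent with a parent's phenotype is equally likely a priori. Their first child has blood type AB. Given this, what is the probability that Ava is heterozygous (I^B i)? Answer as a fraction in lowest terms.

1/3

Possible genotypes: Ava ∈ {I^B I^B, I^B i}; Omar ∈ {I^A I^A, I^A i}.
Weight each parental genotype pair by prior × P(type-AB child):
  I^B I^B × I^A I^A: posterior weight 4/9.
  I^B I^B × I^A i: posterior weight 2/9.
  I^B i × I^A I^A: posterior weight 2/9.
  I^B i × I^A i: posterior weight 1/9.
Sum the posterior weight over pairs where Ava is I^B i: 1/3.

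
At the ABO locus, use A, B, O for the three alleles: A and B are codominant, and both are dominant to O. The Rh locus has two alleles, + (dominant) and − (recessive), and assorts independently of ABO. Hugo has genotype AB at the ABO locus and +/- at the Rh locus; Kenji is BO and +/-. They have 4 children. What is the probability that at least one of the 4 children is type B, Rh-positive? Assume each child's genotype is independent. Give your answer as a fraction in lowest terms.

3471/4096

ABO cross AB × BO → 1/4 A, 1/2 B, 1/4 AB.
Rh cross +/- × +/- → 3/4 Rh+, 1/4 Rh-; so P(type B, Rh-positive) = 1/2 × 3/4 = 3/8 per child.
P(none) = (5/8)^4 = 625/4096; P(at least one) = 1 − 625/4096 = 3471/4096.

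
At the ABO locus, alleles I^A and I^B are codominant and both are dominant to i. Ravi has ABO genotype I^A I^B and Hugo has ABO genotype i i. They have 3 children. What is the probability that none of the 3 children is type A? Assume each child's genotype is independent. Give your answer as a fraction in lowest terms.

1/8

ABO cross I^A I^B × i i → 1/2 A, 1/2 B.
So P(type A) = 1/2 per child.
P(not type A) = 1/2 for one child; (1/2)^3 = 1/8.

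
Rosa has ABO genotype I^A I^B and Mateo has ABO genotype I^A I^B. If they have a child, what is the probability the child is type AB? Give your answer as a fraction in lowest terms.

ABO cross I^A I^B × I^A I^B → offspring phenotypes: 1/4 A, 1/4 B, 1/2 AB.
So P(type AB) = 1/2.

1/2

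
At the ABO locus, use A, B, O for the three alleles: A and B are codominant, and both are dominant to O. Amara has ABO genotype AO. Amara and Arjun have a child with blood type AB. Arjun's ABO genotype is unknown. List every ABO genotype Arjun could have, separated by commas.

For each candidate genotype of Arjun, check whether crossing it with AO can produce every observed child phenotype.
  AA → possible child types {A} ✗
  AB → possible child types {A, B, AB} ✓
  AO → possible child types {O, A} ✗
  BB → possible child types {B, AB} ✓
  BO → possible child types {O, A, B, AB} ✓
  OO → possible child types {O, A} ✗

AB, BB, BO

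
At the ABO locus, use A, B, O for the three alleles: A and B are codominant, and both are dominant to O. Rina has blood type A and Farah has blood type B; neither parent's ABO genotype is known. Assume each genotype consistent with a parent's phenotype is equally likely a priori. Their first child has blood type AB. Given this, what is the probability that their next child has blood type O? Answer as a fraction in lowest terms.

1/36

Possible genotypes: Rina ∈ {AA, AO}; Farah ∈ {BB, BO}.
Weight each parental genotype pair by prior × P(type-AB child):
  AA × BB: posterior weight 4/9; P(next child type O) = 0.
  AA × BO: posterior weight 2/9; P(next child type O) = 0.
  AO × BB: posterior weight 2/9; P(next child type O) = 0.
  AO × BO: posterior weight 1/9; P(next child type O) = 1/4.
Weighted sum = 1/36.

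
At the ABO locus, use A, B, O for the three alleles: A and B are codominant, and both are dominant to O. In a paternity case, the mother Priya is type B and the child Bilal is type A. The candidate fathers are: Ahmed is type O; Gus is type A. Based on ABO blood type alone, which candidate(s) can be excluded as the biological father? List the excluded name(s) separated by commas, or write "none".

A candidate is excluded only if no genotype consistent with his phenotype could produce a type A child with a type B mother.
Ahmed (type O): no genotype consistent with that phenotype can produce a type-A child with a type-B mother.

Ahmed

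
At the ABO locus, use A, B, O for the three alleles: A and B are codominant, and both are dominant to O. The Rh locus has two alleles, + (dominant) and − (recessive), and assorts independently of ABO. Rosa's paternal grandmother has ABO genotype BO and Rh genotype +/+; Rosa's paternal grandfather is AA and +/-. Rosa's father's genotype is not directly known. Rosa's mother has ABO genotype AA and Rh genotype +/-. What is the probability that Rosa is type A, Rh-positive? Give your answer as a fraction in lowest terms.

21/32

Rosa's father's ABO genotype from BO × AA: 1/2 AB, 1/2 AO.
Crossing each possibility with the mother AA and summing P(type A): 1/2·1/2 + 1/2·1 = 3/4.
Similarly for Rh via the father's Rh distribution: P(Rh+) = 7/8.
Independent loci: 3/4 × 7/8 = 21/32.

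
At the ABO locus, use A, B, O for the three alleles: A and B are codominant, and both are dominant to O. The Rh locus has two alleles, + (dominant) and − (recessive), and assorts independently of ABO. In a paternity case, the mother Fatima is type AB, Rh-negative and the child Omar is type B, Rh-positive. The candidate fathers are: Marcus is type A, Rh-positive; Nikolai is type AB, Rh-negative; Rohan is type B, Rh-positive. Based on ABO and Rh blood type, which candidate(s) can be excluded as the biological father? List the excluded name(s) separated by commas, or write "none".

A candidate is excluded only if no genotype consistent with his phenotype could produce a type B, Rh-positive child with a type AB, Rh-negative mother.
Nikolai (type AB, Rh-): no genotype consistent with that phenotype can produce a type-B Rh+ child with a type-AB mother.

Nikolai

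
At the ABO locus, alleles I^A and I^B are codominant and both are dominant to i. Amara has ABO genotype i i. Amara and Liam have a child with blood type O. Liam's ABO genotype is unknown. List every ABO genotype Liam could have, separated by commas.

For each candidate genotype of Liam, check whether crossing it with i i can produce every observed child phenotype.
  I^A I^A → possible child types {A} ✗
  I^A I^B → possible child types {A, B} ✗
  I^A i → possible child types {O, A} ✓
  I^B I^B → possible child types {B} ✗
  I^B i → possible child types {O, B} ✓
  i i → possible child types {O} ✓

I^A i, I^B i, i i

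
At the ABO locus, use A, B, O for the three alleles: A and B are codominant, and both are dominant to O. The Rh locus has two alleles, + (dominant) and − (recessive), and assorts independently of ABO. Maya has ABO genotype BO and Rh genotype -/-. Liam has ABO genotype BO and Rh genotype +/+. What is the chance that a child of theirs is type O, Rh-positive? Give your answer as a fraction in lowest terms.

ABO cross BO × BO → offspring phenotypes: 1/4 O, 3/4 B.
Rh cross -/- × +/+ → 1 Rh+.
Independent loci: P(type O, Rh-positive) = 1/4 × 1 = 1/4.

1/4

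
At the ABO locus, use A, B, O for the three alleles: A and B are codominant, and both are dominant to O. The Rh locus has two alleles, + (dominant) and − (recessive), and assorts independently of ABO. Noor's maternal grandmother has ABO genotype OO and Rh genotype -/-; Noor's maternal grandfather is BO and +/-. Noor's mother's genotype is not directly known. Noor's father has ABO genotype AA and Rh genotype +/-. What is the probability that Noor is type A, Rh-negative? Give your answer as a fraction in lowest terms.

Noor's mother's ABO genotype from OO × BO: 1/2 BO, 1/2 OO.
Crossing each possibility with the father AA and summing P(type A): 1/2·1/2 + 1/2·1 = 3/4.
Similarly for Rh via the mother's Rh distribution: P(Rh-) = 3/8.
Independent loci: 3/4 × 3/8 = 9/32.

9/32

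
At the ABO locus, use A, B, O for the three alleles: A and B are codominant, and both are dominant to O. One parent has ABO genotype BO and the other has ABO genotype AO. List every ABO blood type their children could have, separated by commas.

Gametes from BO × AO give offspring ABO genotypes AB, AO, BO, OO, i.e. phenotypes O, A, B, AB.

O, A, B, AB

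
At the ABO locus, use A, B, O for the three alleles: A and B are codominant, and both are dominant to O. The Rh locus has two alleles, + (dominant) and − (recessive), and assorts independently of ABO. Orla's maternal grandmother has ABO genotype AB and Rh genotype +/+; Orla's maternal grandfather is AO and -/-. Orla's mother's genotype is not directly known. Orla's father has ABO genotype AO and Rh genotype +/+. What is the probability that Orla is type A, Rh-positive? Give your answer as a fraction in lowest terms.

Orla's mother's ABO genotype from AB × AO: 1/4 AA, 1/4 AB, 1/4 AO, 1/4 BO.
Crossing each possibility with the father AO and summing P(type A): 1/4·1 + 1/4·1/2 + 1/4·3/4 + 1/4·1/4 = 5/8.
Similarly for Rh via the mother's Rh distribution: P(Rh+) = 1.
Independent loci: 5/8 × 1 = 5/8.

5/8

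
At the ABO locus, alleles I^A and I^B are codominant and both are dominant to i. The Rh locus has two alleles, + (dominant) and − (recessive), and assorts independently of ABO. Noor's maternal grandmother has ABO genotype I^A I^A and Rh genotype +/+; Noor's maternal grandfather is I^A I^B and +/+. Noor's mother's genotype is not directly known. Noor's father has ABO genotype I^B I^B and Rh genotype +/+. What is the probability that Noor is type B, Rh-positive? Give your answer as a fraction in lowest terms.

Noor's mother's ABO genotype from I^A I^A × I^A I^B: 1/2 I^A I^A, 1/2 I^A I^B.
Crossing each possibility with the father I^B I^B and summing P(type B): 1/2·0 + 1/2·1/2 = 1/4.
Similarly for Rh via the mother's Rh distribution: P(Rh+) = 1.
Independent loci: 1/4 × 1 = 1/4.

1/4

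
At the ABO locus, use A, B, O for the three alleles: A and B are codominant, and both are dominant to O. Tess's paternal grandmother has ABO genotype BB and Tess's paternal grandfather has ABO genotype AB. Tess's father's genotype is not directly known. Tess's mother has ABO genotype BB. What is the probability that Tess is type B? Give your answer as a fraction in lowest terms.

Tess's father's ABO genotype from BB × AB: 1/2 AB, 1/2 BB.
Crossing each possibility with the mother BB and summing P(type B): 1/2·1/2 + 1/2·1 = 3/4.

3/4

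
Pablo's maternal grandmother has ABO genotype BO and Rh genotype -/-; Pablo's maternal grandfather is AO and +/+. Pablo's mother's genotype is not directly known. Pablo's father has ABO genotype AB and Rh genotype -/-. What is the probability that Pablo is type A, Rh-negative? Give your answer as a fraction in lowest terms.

3/16

Pablo's mother's ABO genotype from BO × AO: 1/4 AB, 1/4 AO, 1/4 BO, 1/4 OO.
Crossing each possibility with the father AB and summing P(type A): 1/4·1/4 + 1/4·1/2 + 1/4·1/4 + 1/4·1/2 = 3/8.
Similarly for Rh via the mother's Rh distribution: P(Rh-) = 1/2.
Independent loci: 3/8 × 1/2 = 3/16.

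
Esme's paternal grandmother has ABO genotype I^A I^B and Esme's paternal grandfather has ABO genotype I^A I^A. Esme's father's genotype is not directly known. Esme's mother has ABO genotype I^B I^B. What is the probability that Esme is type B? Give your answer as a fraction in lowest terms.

1/4

Esme's father's ABO genotype from I^A I^B × I^A I^A: 1/2 I^A I^A, 1/2 I^A I^B.
Crossing each possibility with the mother I^B I^B and summing P(type B): 1/2·0 + 1/2·1/2 = 1/4.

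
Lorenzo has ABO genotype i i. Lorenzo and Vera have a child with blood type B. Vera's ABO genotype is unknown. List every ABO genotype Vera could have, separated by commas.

I^A I^B, I^B I^B, I^B i

For each candidate genotype of Vera, check whether crossing it with i i can produce every observed child phenotype.
  I^A I^A → possible child types {A} ✗
  I^A I^B → possible child types {A, B} ✓
  I^A i → possible child types {O, A} ✗
  I^B I^B → possible child types {B} ✓
  I^B i → possible child types {O, B} ✓
  i i → possible child types {O} ✗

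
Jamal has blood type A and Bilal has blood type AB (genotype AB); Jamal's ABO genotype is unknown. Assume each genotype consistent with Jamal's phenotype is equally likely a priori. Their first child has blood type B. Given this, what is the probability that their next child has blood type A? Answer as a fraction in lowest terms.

1/2

Possible genotypes: Jamal ∈ {AA, AO}; Bilal ∈ {AB}.
Weight each parental genotype pair by prior × P(type-B child):
  AO × AB: posterior weight 1; P(next child type A) = 1/2.
Weighted sum = 1/2.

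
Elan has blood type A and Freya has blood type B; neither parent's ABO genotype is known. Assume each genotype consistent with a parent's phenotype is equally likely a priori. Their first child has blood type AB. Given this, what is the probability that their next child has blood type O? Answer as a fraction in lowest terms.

1/36

Possible genotypes: Elan ∈ {I^A I^A, I^A i}; Freya ∈ {I^B I^B, I^B i}.
Weight each parental genotype pair by prior × P(type-AB child):
  I^A I^A × I^B I^B: posterior weight 4/9; P(next child type O) = 0.
  I^A I^A × I^B i: posterior weight 2/9; P(next child type O) = 0.
  I^A i × I^B I^B: posterior weight 2/9; P(next child type O) = 0.
  I^A i × I^B i: posterior weight 1/9; P(next child type O) = 1/4.
Weighted sum = 1/36.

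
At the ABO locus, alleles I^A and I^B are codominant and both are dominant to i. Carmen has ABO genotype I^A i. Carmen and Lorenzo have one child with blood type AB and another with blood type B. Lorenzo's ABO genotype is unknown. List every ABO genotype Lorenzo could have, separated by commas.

I^A I^B, I^B I^B, I^B i

For each candidate genotype of Lorenzo, check whether crossing it with I^A i can produce every observed child phenotype.
  I^A I^A → possible child types {A} ✗
  I^A I^B → possible child types {A, B, AB} ✓
  I^A i → possible child types {O, A} ✗
  I^B I^B → possible child types {B, AB} ✓
  I^B i → possible child types {O, A, B, AB} ✓
  i i → possible child types {O, A} ✗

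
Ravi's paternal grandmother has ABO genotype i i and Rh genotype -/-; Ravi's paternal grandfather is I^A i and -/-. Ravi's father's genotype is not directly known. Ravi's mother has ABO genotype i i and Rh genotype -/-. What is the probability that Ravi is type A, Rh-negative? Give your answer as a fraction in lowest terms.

Ravi's father's ABO genotype from i i × I^A i: 1/2 I^A i, 1/2 i i.
Crossing each possibility with the mother i i and summing P(type A): 1/2·1/2 + 1/2·0 = 1/4.
Similarly for Rh via the father's Rh distribution: P(Rh-) = 1.
Independent loci: 1/4 × 1 = 1/4.

1/4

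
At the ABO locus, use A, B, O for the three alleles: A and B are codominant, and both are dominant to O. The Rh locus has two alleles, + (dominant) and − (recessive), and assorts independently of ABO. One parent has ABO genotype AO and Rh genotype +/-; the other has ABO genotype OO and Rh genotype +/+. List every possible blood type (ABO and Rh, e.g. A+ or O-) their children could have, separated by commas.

O+, A+

Gametes from AO × OO give offspring ABO genotypes AO, OO, i.e. phenotypes O, A.
Rh cross +/- × +/+ → phenotypes Rh+.
Combining independently: O+, A+.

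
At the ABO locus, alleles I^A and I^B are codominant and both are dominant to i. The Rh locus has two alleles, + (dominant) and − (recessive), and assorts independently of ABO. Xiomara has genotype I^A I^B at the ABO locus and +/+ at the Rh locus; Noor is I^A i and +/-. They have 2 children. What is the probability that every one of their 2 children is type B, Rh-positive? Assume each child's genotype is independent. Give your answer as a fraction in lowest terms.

ABO cross I^A I^B × I^A i → 1/2 A, 1/4 B, 1/4 AB.
Rh cross +/+ × +/- → 1 Rh+; so P(type B, Rh-positive) = 1/4 × 1 = 1/4 per child.
All 2 independent: (1/4)^2 = 1/16.

1/16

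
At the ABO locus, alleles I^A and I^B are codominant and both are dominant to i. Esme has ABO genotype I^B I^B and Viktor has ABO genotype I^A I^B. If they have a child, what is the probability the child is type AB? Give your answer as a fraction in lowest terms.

1/2

ABO cross I^B I^B × I^A I^B → offspring phenotypes: 1/2 B, 1/2 AB.
So P(type AB) = 1/2.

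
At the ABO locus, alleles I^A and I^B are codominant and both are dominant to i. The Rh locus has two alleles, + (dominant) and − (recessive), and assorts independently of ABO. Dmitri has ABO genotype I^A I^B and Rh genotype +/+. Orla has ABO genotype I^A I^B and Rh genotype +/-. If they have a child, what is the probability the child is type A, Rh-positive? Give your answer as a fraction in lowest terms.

1/4

ABO cross I^A I^B × I^A I^B → offspring phenotypes: 1/4 A, 1/4 B, 1/2 AB.
Rh cross +/+ × +/- → 1 Rh+.
Independent loci: P(type A, Rh-positive) = 1/4 × 1 = 1/4.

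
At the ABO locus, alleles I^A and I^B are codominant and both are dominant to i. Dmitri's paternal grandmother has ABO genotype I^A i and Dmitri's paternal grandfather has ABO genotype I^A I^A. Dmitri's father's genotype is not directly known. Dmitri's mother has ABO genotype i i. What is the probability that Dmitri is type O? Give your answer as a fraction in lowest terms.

Dmitri's father's ABO genotype from I^A i × I^A I^A: 1/2 I^A I^A, 1/2 I^A i.
Crossing each possibility with the mother i i and summing P(type O): 1/2·0 + 1/2·1/2 = 1/4.

1/4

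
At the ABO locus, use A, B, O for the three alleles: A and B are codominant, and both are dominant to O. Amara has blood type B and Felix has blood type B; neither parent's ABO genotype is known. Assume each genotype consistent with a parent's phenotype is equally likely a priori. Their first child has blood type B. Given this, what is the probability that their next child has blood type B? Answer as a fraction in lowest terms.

19/20

Possible genotypes: Amara ∈ {BB, BO}; Felix ∈ {BB, BO}.
Weight each parental genotype pair by prior × P(type-B child):
  BB × BB: posterior weight 4/15; P(next child type B) = 1.
  BB × BO: posterior weight 4/15; P(next child type B) = 1.
  BO × BB: posterior weight 4/15; P(next child type B) = 1.
  BO × BO: posterior weight 1/5; P(next child type B) = 3/4.
Weighted sum = 19/20.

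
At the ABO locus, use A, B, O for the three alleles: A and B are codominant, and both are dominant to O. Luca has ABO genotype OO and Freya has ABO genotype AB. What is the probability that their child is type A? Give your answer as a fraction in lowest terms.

1/2

ABO cross OO × AB → offspring phenotypes: 1/2 A, 1/2 B.
So P(type A) = 1/2.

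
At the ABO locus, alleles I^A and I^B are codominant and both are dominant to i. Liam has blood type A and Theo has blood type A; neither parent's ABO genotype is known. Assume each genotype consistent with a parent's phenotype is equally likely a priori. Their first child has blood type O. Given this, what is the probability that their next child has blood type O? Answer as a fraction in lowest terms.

1/4

Possible genotypes: Liam ∈ {I^A I^A, I^A i}; Theo ∈ {I^A I^A, I^A i}.
Weight each parental genotype pair by prior × P(type-O child):
  I^A i × I^A i: posterior weight 1; P(next child type O) = 1/4.
Weighted sum = 1/4.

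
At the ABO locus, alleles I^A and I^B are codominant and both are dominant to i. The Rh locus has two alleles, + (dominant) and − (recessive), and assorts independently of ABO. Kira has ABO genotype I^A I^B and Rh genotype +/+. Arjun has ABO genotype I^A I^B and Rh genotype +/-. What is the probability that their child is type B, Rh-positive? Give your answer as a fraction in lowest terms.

ABO cross I^A I^B × I^A I^B → offspring phenotypes: 1/4 A, 1/4 B, 1/2 AB.
Rh cross +/+ × +/- → 1 Rh+.
Independent loci: P(type B, Rh-positive) = 1/4 × 1 = 1/4.

1/4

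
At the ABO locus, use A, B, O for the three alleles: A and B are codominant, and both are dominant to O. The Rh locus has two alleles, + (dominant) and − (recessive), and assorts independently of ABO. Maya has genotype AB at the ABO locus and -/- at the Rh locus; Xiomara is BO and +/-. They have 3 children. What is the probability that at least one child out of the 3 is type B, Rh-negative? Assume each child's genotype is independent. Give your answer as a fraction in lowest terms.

ABO cross AB × BO → 1/4 A, 1/2 B, 1/4 AB.
Rh cross -/- × +/- → 1/2 Rh+, 1/2 Rh-; so P(type B, Rh-negative) = 1/2 × 1/2 = 1/4 per child.
P(none) = (3/4)^3 = 27/64; P(at least one) = 1 − 27/64 = 37/64.

37/64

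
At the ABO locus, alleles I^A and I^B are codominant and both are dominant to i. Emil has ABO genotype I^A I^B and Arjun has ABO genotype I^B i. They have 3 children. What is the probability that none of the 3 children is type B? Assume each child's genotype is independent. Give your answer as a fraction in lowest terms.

1/8

ABO cross I^A I^B × I^B i → 1/4 A, 1/2 B, 1/4 AB.
So P(type B) = 1/2 per child.
P(not type B) = 1/2 for one child; (1/2)^3 = 1/8.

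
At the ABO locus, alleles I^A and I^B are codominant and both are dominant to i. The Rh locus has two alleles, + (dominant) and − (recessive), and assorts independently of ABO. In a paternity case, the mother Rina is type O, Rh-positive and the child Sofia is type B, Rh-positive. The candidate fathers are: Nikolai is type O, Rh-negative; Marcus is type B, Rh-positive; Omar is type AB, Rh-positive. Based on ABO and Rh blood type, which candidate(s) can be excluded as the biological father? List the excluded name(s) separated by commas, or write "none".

A candidate is excluded only if no genotype consistent with his phenotype could produce a type B, Rh-positive child with a type O, Rh-positive mother.
Nikolai (type O, Rh-): no genotype consistent with that phenotype can produce a type-B Rh+ child with a type-O mother.

Nikolai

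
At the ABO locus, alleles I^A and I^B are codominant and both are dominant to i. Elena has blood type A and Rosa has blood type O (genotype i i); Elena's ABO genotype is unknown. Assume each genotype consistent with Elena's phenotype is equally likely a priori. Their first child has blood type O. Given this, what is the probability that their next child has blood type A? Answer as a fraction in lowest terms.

Possible genotypes: Elena ∈ {I^A I^A, I^A i}; Rosa ∈ {i i}.
Weight each parental genotype pair by prior × P(type-O child):
  I^A i × i i: posterior weight 1; P(next child type A) = 1/2.
Weighted sum = 1/2.

1/2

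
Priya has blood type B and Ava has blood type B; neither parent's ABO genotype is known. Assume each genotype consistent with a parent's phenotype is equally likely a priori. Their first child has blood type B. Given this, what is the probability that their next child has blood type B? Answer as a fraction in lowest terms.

19/20

Possible genotypes: Priya ∈ {BB, BO}; Ava ∈ {BB, BO}.
Weight each parental genotype pair by prior × P(type-B child):
  BB × BB: posterior weight 4/15; P(next child type B) = 1.
  BB × BO: posterior weight 4/15; P(next child type B) = 1.
  BO × BB: posterior weight 4/15; P(next child type B) = 1.
  BO × BO: posterior weight 1/5; P(next child type B) = 3/4.
Weighted sum = 19/20.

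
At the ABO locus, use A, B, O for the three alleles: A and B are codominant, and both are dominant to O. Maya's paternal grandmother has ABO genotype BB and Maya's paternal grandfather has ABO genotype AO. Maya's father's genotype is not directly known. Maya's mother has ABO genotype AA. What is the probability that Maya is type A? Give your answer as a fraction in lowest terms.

1/2

Maya's father's ABO genotype from BB × AO: 1/2 AB, 1/2 BO.
Crossing each possibility with the mother AA and summing P(type A): 1/2·1/2 + 1/2·1/2 = 1/2.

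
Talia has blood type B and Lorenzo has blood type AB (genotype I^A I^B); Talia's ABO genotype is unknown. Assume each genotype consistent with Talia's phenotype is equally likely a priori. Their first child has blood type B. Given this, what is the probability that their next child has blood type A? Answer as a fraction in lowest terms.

Possible genotypes: Talia ∈ {I^B I^B, I^B i}; Lorenzo ∈ {I^A I^B}.
Weight each parental genotype pair by prior × P(type-B child):
  I^B I^B × I^A I^B: posterior weight 1/2; P(next child type A) = 0.
  I^B i × I^A I^B: posterior weight 1/2; P(next child type A) = 1/4.
Weighted sum = 1/8.

1/8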